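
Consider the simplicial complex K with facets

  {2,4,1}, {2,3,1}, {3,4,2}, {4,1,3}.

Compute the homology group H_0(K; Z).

K has 4 vertices, 6 edges, 4 triangles.
rank ∂_0 = 0, rank ∂_1 = 3 ⇒ b_0 = 4 − 0 − 3 = 1; all invariant factors of ∂_1 are 1 so no torsion. So H_0 ≅ Z.

H_0 = Z.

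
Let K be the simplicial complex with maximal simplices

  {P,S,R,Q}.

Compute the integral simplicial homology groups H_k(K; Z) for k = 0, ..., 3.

H_0 = Z,  H_1 = 0,  H_2 = 0,  H_3 = 0.

Fix the vertex order P < Q < R < S and write every simplex with vertices in increasing order. Then dim K = 3 and the simplices of K are:

  0-simplices (4): P, Q, R, S
  1-simplices (6): PQ, PR, PS, QR, QS, RS
  2-simplices (4): PQR, PQS, PRS, QRS
  3-simplices (1): PQRS

giving chain groups C_0 ≅ Z^4, C_1 ≅ Z^6, C_2 ≅ Z^4, C_3 ≅ Z^1.

Boundary ∂_1: C_1 → C_0 is given by ∂[p,q] = [q] − [p].
This gives a 4×6 integer matrix of rank 3; reducing to Smith normal form yields diagonal entries (1,1,1).

Boundary ∂_2: C_2 → C_1 maps a triangle to the signed sum of its edges. For instance
  ∂QRS = RS − QS + QR,
  ∂PQR = QR − PR + PQ.
The resulting 6×4 matrix has rank 3, and its Smith normal form has invariant factors (1,1,1).

Boundary ∂_3: C_3 → C_2 sends each 3-simplex σ to the alternating sum Σ_i (−1)^i (σ with its i-th vertex removed). For instance
  ∂PQRS = QRS − PRS + PQS − PQR.
As a 4×1 matrix over Z this has rank 1, with invariant factors (1).

From H_k ≅ ker(∂_k) / im(∂_{k+1}) we obtain:

  H_0: rank C_0 − rank ∂_1 = 4 − 3 = 1, and the invariant factors of ∂_1 are all 1, so H_0 = Z.
  H_1: rank ker ∂_1 − rank ∂_2 = (6 − 3) − 3 = 0, and the invariant factors of ∂_2 are all 1, so H_1 = 0.
  H_2: rank ker ∂_2 − rank ∂_3 = (4 − 3) − 1 = 0, and the invariant factors of ∂_3 are all 1, so H_2 = 0.
  H_3: rank ker ∂_3 − rank ∂_4 = (1 − 1) − 0 = 0, and there is no ∂_4, so H_3 = 0.

As a check, the Euler characteristic is 4 − 6 + 4 − 1 = 1, which agrees with 1 − 0 + 0 − 0 = 1.
(K is a triangulation of the 3-simplex.)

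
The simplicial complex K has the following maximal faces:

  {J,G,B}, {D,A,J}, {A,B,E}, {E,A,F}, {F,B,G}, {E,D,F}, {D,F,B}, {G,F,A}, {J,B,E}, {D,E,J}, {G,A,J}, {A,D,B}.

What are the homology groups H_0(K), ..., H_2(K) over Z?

Fix the vertex order A < B < D < E < F < G < J and write every simplex with vertices in increasing order. Then dim K = 2 and the simplices of K are:

  0-simplices (7): A, B, D, E, F, G, J
  1-simplices (18): AB, AD, AE, AF, AG, AJ, BD, BE, BF, BG, BJ, DE, DF, DJ, EF, EJ, FG, GJ
  2-simplices (12): ABD, ABE, ADJ, AEF, AFG, AGJ, BDF, BEJ, BFG, BGJ, DEF, DEJ

so the chain groups are C_0 ≅ Z^7, C_1 ≅ Z^18, C_2 ≅ Z^12.

The boundary map ∂_1: C_1 → C_0 sends each edge [p,q] (with p < q) to q − p. For instance
  ∂DF = F − D.
This gives a 7×18 integer matrix of rank 6; reducing to Smith normal form yields diagonal entries (1,1,1,1,1,1).

The boundary map ∂_2: C_2 → C_1 acts by ∂[p,q,r] = [q,r] − [p,r] + [p,q]. For instance
  ∂BDF = DF − BF + BD,
  ∂BEJ = EJ − BJ + BE.
The 18×12 boundary matrix has rank 12 and Smith normal form diag(1,1,1,1,1,1,1,1,1,1,1,2).

Reading off H_k = ker ∂_k / im ∂_{k+1}:

  H_0: rank C_0 − rank ∂_1 = 7 − 6 = 1, and the invariant factors of ∂_1 are all 1, so H_0 ≅ Z.
  H_1: rank ker ∂_1 − rank ∂_2 = (18 − 6) − 12 = 0, and ∂_2 has invariant factor 2 > 1, so H_1 ≅ Z/2.
  H_2: rank ker ∂_2 − rank ∂_3 = (12 − 12) − 0 = 0, and there is no ∂_3, so H_2 ≅ 0.

As a check, the Euler characteristic is 7 − 18 + 12 = 1, which agrees with 1 − 0 + 0 = 1.

H_0 ≅ Z,  H_1 ≅ Z/2,  H_2 = 0.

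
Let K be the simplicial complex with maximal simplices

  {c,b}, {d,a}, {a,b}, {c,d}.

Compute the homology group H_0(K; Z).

H_0 = Z.

We work with the vertex ordering a < b < c < d. The simplices of K, each written with vertices in increasing order, are:

  0-simplices (4): a, b, c, d
  1-simplices (4): ab, ad, bc, cd

Hence C_0 ≅ Z^4, C_1 ≅ Z^4.

∂_1: C_1 → C_0 is given by ∂[p,q] = [q] − [p]. For instance
  ∂ad = d − a.
This gives a 4×4 integer matrix of rank 3; reducing to Smith normal form yields diagonal entries (1,1,1).

Reading off H_k = ker ∂_k / im ∂_{k+1}:

  H_0: rank C_0 − rank ∂_1 = 4 − 3 = 1, and the invariant factors of ∂_1 are all 1, so H_0 = Z.

(K is a triangulation of the circle S^1.)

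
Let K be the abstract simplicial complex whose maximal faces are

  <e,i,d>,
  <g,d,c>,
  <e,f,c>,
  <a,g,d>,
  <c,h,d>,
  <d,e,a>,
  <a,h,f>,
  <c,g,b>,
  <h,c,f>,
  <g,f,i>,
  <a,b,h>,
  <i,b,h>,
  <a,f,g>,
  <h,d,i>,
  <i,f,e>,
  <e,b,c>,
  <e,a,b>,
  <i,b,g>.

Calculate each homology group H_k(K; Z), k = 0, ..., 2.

H_0 = Z,  H_1 = Z^2,  H_2 = Z.

Take the total order a < b < c < d < e < f < g < h < i on the vertex set. Then K (dimension 2) consists of the simplices:

  0-simplices (9): a, b, c, d, e, f, g, h, i
  1-simplices (27): ab, ad, ae, af, ag, ah, bc, be, bg, bh, bi, cd, ce, cf, cg, ch, de, dg, dh, di, ef, ei, fg, fh, fi, gi, hi
  2-simplices (18): abe, abh, ade, adg, afg, afh, bce, bcg, bgi, bhi, cdg, cdh, cef, cfh, dei, dhi, efi, fgi

Hence C_0 ≅ Z^9, C_1 ≅ Z^27, C_2 ≅ Z^18.

The boundary map ∂_1: C_1 → C_0 maps an edge to its endpoints' difference, ∂[p,q] = q − p. For instance
  ∂bi = i − b.
This gives a 9×27 integer matrix of rank 8; reducing to Smith normal form yields diagonal entries (1,1,1,1,1,1,1,1).

∂_2: C_2 → C_1 maps a triangle to the signed sum of its edges. For instance
  ∂adg = dg − ag + ad,
  ∂abh = bh − ah + ab.
The 27×18 boundary matrix has rank 17 and Smith normal form diag(1,1,1,1,1,1,1,1,1,1,1,1,1,1,1,1,1).

Now H_k = ker ∂_k / im ∂_{k+1}, so:

  H_0: rank C_0 − rank ∂_1 = 9 − 8 = 1, and the invariant factors of ∂_1 are all 1, so H_0 = Z.
  H_1: rank ker ∂_1 − rank ∂_2 = (27 − 8) − 17 = 2, and the invariant factors of ∂_2 are all 1, so H_1 = Z^2.
  H_2: rank ker ∂_2 − rank ∂_3 = (18 − 17) − 0 = 1, and there is no ∂_3, so H_2 = Z.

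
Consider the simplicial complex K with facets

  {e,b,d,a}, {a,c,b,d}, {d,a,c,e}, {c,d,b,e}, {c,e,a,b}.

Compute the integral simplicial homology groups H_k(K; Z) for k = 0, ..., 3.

H_0 ≅ Z,  H_1 = 0,  H_2 = 0,  H_3 ≅ Z.

Order the vertices as a < b < c < d < e. Listing each simplex with vertices in this order, K has dimension 3 with simplices:

  0-simplices (5): a, b, c, d, e
  1-simplices (10): ab, ac, ad, ae, bc, bd, be, cd, ce, de
  2-simplices (10): abc, abd, abe, acd, ace, ade, bcd, bce, bde, cde
  3-simplices (5): abcd, abce, abde, acde, bcde

Hence C_0 ≅ Z^5, C_1 ≅ Z^10, C_2 ≅ Z^10, C_3 ≅ Z^5.

∂_1: C_1 → C_0 is given by ∂[p,q] = [q] − [p]. For instance
  ∂bc = c − b.
As a 5×10 matrix over Z this has rank 4, with invariant factors (1,1,1,1).

Boundary ∂_2: C_2 → C_1 acts by ∂[p,q,r] = [q,r] − [p,r] + [p,q]. For instance
  ∂abe = be − ae + ab,
  ∂bcd = cd − bd + bc.
This gives a 10×10 integer matrix of rank 6; reducing to Smith normal form yields diagonal entries (1,1,1,1,1,1).

Boundary ∂_3: C_3 → C_2 sends each 3-simplex σ to the alternating sum Σ_i (−1)^i (σ with its i-th vertex removed). For instance
  ∂bcde = cde − bde + bce − bcd,
  ∂abcd = bcd − acd + abd − abc.
The resulting 10×5 matrix has rank 4, and its Smith normal form has invariant factors (1,1,1,1).

From H_k ≅ ker(∂_k) / im(∂_{k+1}) we obtain:

  H_0: rank C_0 − rank ∂_1 = 5 − 4 = 1, and the invariant factors of ∂_1 are all 1, so H_0 ≅ Z.
  H_1: rank ker ∂_1 − rank ∂_2 = (10 − 4) − 6 = 0, and the invariant factors of ∂_2 are all 1, so H_1 ≅ 0.
  H_2: rank ker ∂_2 − rank ∂_3 = (10 − 6) − 4 = 0, and the invariant factors of ∂_3 are all 1, so H_2 ≅ 0.
  H_3: rank ker ∂_3 − rank ∂_4 = (5 − 4) − 0 = 1, and there is no ∂_4, so H_3 ≅ Z.

As a check, the Euler characteristic is 5 − 10 + 10 − 5 = 0, which agrees with 1 − 0 + 0 − 1 = 0.
(K is a triangulation of the 3-sphere S^3.)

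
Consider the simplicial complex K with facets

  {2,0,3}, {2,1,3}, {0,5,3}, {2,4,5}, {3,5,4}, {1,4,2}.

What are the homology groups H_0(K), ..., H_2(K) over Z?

K has 6 vertices, 12 edges, 6 triangles.
rank ∂_0 = 0, rank ∂_1 = 5 ⇒ b_0 = 6 − 0 − 5 = 1; all invariant factors of ∂_1 are 1 so no torsion. So H_0 ≅ Z.
rank ∂_1 = 5, rank ∂_2 = 6 ⇒ b_1 = 12 − 5 − 6 = 1; all invariant factors of ∂_2 are 1 so no torsion. So H_1 ≅ Z.
rank ∂_2 = 6, rank ∂_3 = 0 ⇒ b_2 = 6 − 6 − 0 = 0. So H_2 ≅ 0.

H_0 ≅ Z,  H_1 ≅ Z,  H_2 = 0.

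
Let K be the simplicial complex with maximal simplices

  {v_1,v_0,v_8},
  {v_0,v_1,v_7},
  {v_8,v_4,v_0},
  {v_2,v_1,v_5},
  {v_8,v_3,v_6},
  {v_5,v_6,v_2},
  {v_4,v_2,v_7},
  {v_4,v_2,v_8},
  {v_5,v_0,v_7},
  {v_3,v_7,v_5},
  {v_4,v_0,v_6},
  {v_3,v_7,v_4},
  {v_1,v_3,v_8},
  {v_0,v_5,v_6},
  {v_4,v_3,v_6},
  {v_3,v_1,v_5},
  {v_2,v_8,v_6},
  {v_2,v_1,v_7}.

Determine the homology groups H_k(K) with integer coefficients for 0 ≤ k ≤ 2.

H_0 ≅ Z,  H_1 ≅ Z × Z/2,  H_2 = 0.

Take the total order v_0 < v_1 < v_2 < v_3 < v_4 < v_5 < v_6 < v_7 < v_8 on the vertex set. Then K (dimension 2) consists of the simplices:

  0-simplices (9): [v_0], [v_1], [v_2], [v_3], [v_4], [v_5], [v_6], [v_7], [v_8]
  1-simplices (27): (27 of them)
  2-simplices (18): (18 of them)

giving chain groups C_0 ≅ Z^9, C_1 ≅ Z^27, C_2 ≅ Z^18.

∂_1: C_1 → C_0 sends each edge [p,q] (with p < q) to q − p.
The resulting 9×27 matrix has rank 8, and its Smith normal form has invariant factors (1,1,1,1,1,1,1,1).

The boundary map ∂_2: C_2 → C_1 maps a triangle to the signed sum of its edges. For instance
  ∂[v_3,v_4,v_7] = [v_4,v_7] − [v_3,v_7] + [v_3,v_4],
  ∂[v_3,v_6,v_8] = [v_6,v_8] − [v_3,v_8] + [v_3,v_6].
The 27×18 boundary matrix has rank 18 and Smith normal form diag(1,1,1,1,1,1,1,1,1,1,1,1,1,1,1,1,1,2).

From H_k ≅ ker(∂_k) / im(∂_{k+1}) we obtain:

  H_0: rank C_0 − rank ∂_1 = 9 − 8 = 1, and the invariant factors of ∂_1 are all 1, so H_0 ≅ Z.
  H_1: rank ker ∂_1 − rank ∂_2 = (27 − 8) − 18 = 1, and ∂_2 has invariant factor 2 > 1, so H_1 ≅ Z × Z/2.
  H_2: rank ker ∂_2 − rank ∂_3 = (18 − 18) − 0 = 0, and there is no ∂_3, so H_2 ≅ 0.

(K is a triangulation of the Klein bottle.)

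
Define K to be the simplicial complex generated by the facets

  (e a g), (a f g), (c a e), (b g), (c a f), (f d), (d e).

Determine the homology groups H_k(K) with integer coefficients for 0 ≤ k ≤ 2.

Fix the vertex order a < b < c < d < e < f < g and write every simplex with vertices in increasing order. Then dim K = 2 and the simplices of K are:

  0-simplices (7): a, b, c, d, e, f, g
  1-simplices (11): ac, ae, af, ag, bg, ce, cf, de, df, eg, fg
  2-simplices (4): ace, acf, aeg, afg

Hence C_0 ≅ Z^7, C_1 ≅ Z^11, C_2 ≅ Z^4.

Boundary ∂_1: C_1 → C_0 sends each edge [p,q] (with p < q) to q − p.
The 7×11 boundary matrix has rank 6 and Smith normal form diag(1,1,1,1,1,1).

The boundary map ∂_2: C_2 → C_1 acts by ∂[p,q,r] = [q,r] − [p,r] + [p,q]. For instance
  ∂acf = cf − af + ac,
  ∂ace = ce − ae + ac.
As a 11×4 matrix over Z this has rank 4, with invariant factors (1,1,1,1).

Reading off H_k = ker ∂_k / im ∂_{k+1}:

  H_0: rank C_0 − rank ∂_1 = 7 − 6 = 1, and the invariant factors of ∂_1 are all 1, so H_0 = Z.
  H_1: rank ker ∂_1 − rank ∂_2 = (11 − 6) − 4 = 1, and the invariant factors of ∂_2 are all 1, so H_1 = Z.
  H_2: rank ker ∂_2 − rank ∂_3 = (4 − 4) − 0 = 0, and there is no ∂_3, so H_2 = 0.

As a check, the Euler characteristic is 7 − 11 + 4 = 0, which agrees with 1 − 1 + 0 = 0.

H_0 ≅ Z,  H_1 ≅ Z,  H_2 = 0.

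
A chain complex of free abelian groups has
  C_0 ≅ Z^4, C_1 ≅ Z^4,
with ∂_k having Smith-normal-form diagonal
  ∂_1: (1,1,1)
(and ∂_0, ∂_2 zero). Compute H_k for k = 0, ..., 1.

H_0 = Z,  H_1 = Z.

H_0: b_0 = 4 − 0 − 3 = 1; torsion from ∂_1 factors > 1: none. So H_0 = Z.
H_1: b_1 = 4 − 3 − 0 = 1; torsion from ∂_2 factors > 1: none. So H_1 = Z.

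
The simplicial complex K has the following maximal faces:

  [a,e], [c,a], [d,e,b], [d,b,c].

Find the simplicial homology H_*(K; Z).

Take the total order a < b < c < d < e on the vertex set. Then K (dimension 2) consists of the simplices:

  0-simplices (5): a, b, c, d, e
  1-simplices (7): ac, ae, bc, bd, be, cd, de
  2-simplices (2): bcd, bde

Hence C_0 ≅ Z^5, C_1 ≅ Z^7, C_2 ≅ Z^2.

Boundary ∂_1: C_1 → C_0 is given by ∂[p,q] = [q] − [p]. For instance
  ∂bd = d − b.
As a 5×7 matrix over Z this has rank 4, with invariant factors (1,1,1,1).

The boundary map ∂_2: C_2 → C_1 maps a triangle to the signed sum of its edges. For instance
  ∂bde = de − be + bd,
  ∂bcd = cd − bd + bc.
As a 7×2 matrix over Z this has rank 2, with invariant factors (1,1).

Computing H_k = (kernel of ∂_k) / (image of ∂_{k+1}):

  H_0: rank C_0 − rank ∂_1 = 5 − 4 = 1, and the invariant factors of ∂_1 are all 1, so H_0 ≅ Z.
  H_1: rank ker ∂_1 − rank ∂_2 = (7 − 4) − 2 = 1, and the invariant factors of ∂_2 are all 1, so H_1 ≅ Z.
  H_2: rank ker ∂_2 − rank ∂_3 = (2 − 2) − 0 = 0, and there is no ∂_3, so H_2 ≅ 0.

H_0 ≅ Z,  H_1 ≅ Z,  H_2 = 0.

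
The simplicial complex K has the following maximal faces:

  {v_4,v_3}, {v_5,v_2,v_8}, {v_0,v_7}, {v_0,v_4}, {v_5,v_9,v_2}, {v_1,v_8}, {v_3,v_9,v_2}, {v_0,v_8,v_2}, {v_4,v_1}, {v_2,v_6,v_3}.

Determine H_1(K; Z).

K has 10 vertices, 16 edges, 5 triangles.
rank ∂_1 = 9, rank ∂_2 = 5 ⇒ b_1 = 16 − 9 − 5 = 2; all invariant factors of ∂_2 are 1 so no torsion. So H_1 ≅ Z^2.

H_1 = Z^2.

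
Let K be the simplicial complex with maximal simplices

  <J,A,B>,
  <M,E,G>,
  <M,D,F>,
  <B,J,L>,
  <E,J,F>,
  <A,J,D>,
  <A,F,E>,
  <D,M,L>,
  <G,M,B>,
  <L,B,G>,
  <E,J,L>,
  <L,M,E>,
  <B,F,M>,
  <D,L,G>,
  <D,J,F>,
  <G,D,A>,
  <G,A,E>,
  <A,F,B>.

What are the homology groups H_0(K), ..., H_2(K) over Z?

H_0 = Z,  H_1 = Z ⊕ Z/2,  H_2 = 0.

We work with the vertex ordering A < B < D < E < F < G < J < L < M. The simplices of K, each written with vertices in increasing order, are:

  0-simplices (9): A, B, D, E, F, G, J, L, M
  1-simplices (27): AB, AD, AE, AF, AG, AJ, BF, BG, BJ, BL, BM, DF, DG, DJ, DL, DM, EF, EG, EJ, EL, EM, FJ, FM, GL, GM, JL, LM
  2-simplices (18): ABF, ABJ, ADG, ADJ, AEF, AEG, BFM, BGL, BGM, BJL, DFJ, DFM, DGL, DLM, EFJ, EGM, EJL, ELM

giving chain groups C_0 ≅ Z^9, C_1 ≅ Z^27, C_2 ≅ Z^18.

∂_1: C_1 → C_0 sends each edge [p,q] (with p < q) to q − p.
As a 9×27 matrix over Z this has rank 8, with invariant factors (1,1,1,1,1,1,1,1).

The boundary map ∂_2: C_2 → C_1 maps a triangle to the signed sum of its edges. For instance
  ∂AEF = EF − AF + AE,
  ∂BGM = GM − BM + BG.
This gives a 27×18 integer matrix of rank 18; reducing to Smith normal form yields diagonal entries (1,1,1,1,1,1,1,1,1,1,1,1,1,1,1,1,1,2).

From H_k ≅ ker(∂_k) / im(∂_{k+1}) we obtain:

  H_0: rank C_0 − rank ∂_1 = 9 − 8 = 1, and the invariant factors of ∂_1 are all 1, so H_0 ≅ Z.
  H_1: rank ker ∂_1 − rank ∂_2 = (27 − 8) − 18 = 1, and ∂_2 has invariant factor 2 > 1, so H_1 ≅ Z ⊕ Z/2.
  H_2: rank ker ∂_2 − rank ∂_3 = (18 − 18) − 0 = 0, and there is no ∂_3, so H_2 ≅ 0.

(K is a triangulation of the Klein bottle.)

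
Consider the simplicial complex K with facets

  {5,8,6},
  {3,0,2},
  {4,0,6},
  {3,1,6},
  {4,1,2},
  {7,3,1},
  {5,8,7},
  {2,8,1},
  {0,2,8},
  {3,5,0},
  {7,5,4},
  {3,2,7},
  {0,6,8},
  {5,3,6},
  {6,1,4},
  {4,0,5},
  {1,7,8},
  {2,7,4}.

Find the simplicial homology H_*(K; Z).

Fix the vertex order 0 < 1 < 2 < 3 < 4 < 5 < 6 < 7 < 8 and write every simplex with vertices in increasing order. Then dim K = 2 and the simplices of K are:

  0-simplices (9): [0], [1], [2], [3], [4], [5], [6], [7], [8]
  1-simplices (27): (27 of them)
  2-simplices (18): [0,2,3], [0,2,8], [0,3,5], [0,4,5], [0,4,6], [0,6,8], [1,2,4], [1,2,8], [1,3,6], [1,3,7], [1,4,6], [1,7,8], [2,3,7], [2,4,7], [3,5,6], [4,5,7], [5,6,8], [5,7,8]

Hence C_0 ≅ Z^9, C_1 ≅ Z^27, C_2 ≅ Z^18.

Boundary ∂_1: C_1 → C_0 is given by ∂[p,q] = [q] − [p]. For instance
  ∂[1,7] = [7] − [1].
As a 9×27 matrix over Z this has rank 8, with invariant factors (1,1,1,1,1,1,1,1).

Boundary ∂_2: C_2 → C_1 sends each 2-simplex [p,q,r] to [q,r] − [p,r] + [p,q]. For instance
  ∂[1,2,4] = [2,4] − [1,4] + [1,2],
  ∂[0,2,8] = [2,8] − [0,8] + [0,2].
This gives a 27×18 integer matrix of rank 18; reducing to Smith normal form yields diagonal entries (1,1,1,1,1,1,1,1,1,1,1,1,1,1,1,1,1,2).

Computing H_k = (kernel of ∂_k) / (image of ∂_{k+1}):

  H_0: rank C_0 − rank ∂_1 = 9 − 8 = 1, and the invariant factors of ∂_1 are all 1, so H_0 = Z.
  H_1: rank ker ∂_1 − rank ∂_2 = (27 − 8) − 18 = 1, and ∂_2 has invariant factor 2 > 1, so H_1 = Z ⊕ Z/2Z.
  H_2: rank ker ∂_2 − rank ∂_3 = (18 − 18) − 0 = 0, and there is no ∂_3, so H_2 = 0.

H_0 = Z,  H_1 = Z ⊕ Z/2Z,  H_2 = 0.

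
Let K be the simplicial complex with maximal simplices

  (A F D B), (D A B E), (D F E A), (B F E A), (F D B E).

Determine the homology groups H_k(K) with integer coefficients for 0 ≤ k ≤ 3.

H_0 ≅ Z,  H_1 = 0,  H_2 = 0,  H_3 ≅ Z.

Fix the vertex order A < B < D < E < F and write every simplex with vertices in increasing order. Then dim K = 3 and the simplices of K are:

  0-simplices (5): A, B, D, E, F
  1-simplices (10): AB, AD, AE, AF, BD, BE, BF, DE, DF, EF
  2-simplices (10): ABD, ABE, ABF, ADE, ADF, AEF, BDE, BDF, BEF, DEF
  3-simplices (5): ABDE, ABDF, ABEF, ADEF, BDEF

giving chain groups C_0 ≅ Z^5, C_1 ≅ Z^10, C_2 ≅ Z^10, C_3 ≅ Z^5.

∂_1: C_1 → C_0 sends each edge [p,q] (with p < q) to q − p. For instance
  ∂DE = E − D.
The resulting 5×10 matrix has rank 4, and its Smith normal form has invariant factors (1,1,1,1).

∂_2: C_2 → C_1 sends each 2-simplex [p,q,r] to [q,r] − [p,r] + [p,q]. For instance
  ∂DEF = EF − DF + DE,
  ∂BEF = EF − BF + BE.
As a 10×10 matrix over Z this has rank 6, with invariant factors (1,1,1,1,1,1).

∂_3: C_3 → C_2 sends each 3-simplex σ to the alternating sum Σ_i (−1)^i (σ with its i-th vertex removed). For instance
  ∂ABEF = BEF − AEF + ABF − ABE,
  ∂BDEF = DEF − BEF + BDF − BDE.
As a 10×5 matrix over Z this has rank 4, with invariant factors (1,1,1,1).

Now H_k = ker ∂_k / im ∂_{k+1}, so:

  H_0: rank C_0 − rank ∂_1 = 5 − 4 = 1, and the invariant factors of ∂_1 are all 1, so H_0 = Z.
  H_1: rank ker ∂_1 − rank ∂_2 = (10 − 4) − 6 = 0, and the invariant factors of ∂_2 are all 1, so H_1 = 0.
  H_2: rank ker ∂_2 − rank ∂_3 = (10 − 6) − 4 = 0, and the invariant factors of ∂_3 are all 1, so H_2 = 0.
  H_3: rank ker ∂_3 − rank ∂_4 = (5 − 4) − 0 = 1, and there is no ∂_4, so H_3 = Z.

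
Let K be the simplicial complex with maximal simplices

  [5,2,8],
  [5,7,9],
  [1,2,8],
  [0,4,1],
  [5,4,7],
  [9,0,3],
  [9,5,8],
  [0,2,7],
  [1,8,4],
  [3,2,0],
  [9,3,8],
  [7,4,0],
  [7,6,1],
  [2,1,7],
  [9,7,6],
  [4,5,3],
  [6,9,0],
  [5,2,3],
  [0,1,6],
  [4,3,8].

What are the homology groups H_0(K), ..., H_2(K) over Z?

We work with the vertex ordering 0 < 1 < 2 < 3 < 4 < 5 < 6 < 7 < 8 < 9. The simplices of K, each written with vertices in increasing order, are:

  0-simplices (10): [0], [1], [2], [3], [4], [5], [6], [7], [8], [9]
  1-simplices (30): (30 of them)
  2-simplices (20): (20 of them)

giving chain groups C_0 ≅ Z^10, C_1 ≅ Z^30, C_2 ≅ Z^20.

∂_1: C_1 → C_0 sends each edge [p,q] (with p < q) to q − p.
The 10×30 boundary matrix has rank 9 and Smith normal form diag(1,1,1,1,1,1,1,1,1).

∂_2: C_2 → C_1 sends each 2-simplex [p,q,r] to [q,r] − [p,r] + [p,q]. For instance
  ∂[1,2,7] = [2,7] − [1,7] + [1,2],
  ∂[3,4,5] = [4,5] − [3,5] + [3,4].
The 30×20 boundary matrix has rank 20 and Smith normal form diag(1,1,1,1,1,1,1,1,1,1,1,1,1,1,1,1,1,1,1,2).

Computing H_k = (kernel of ∂_k) / (image of ∂_{k+1}):

  H_0: rank C_0 − rank ∂_1 = 10 − 9 = 1, and the invariant factors of ∂_1 are all 1, so H_0 = Z.
  H_1: rank ker ∂_1 − rank ∂_2 = (30 − 9) − 20 = 1, and ∂_2 has invariant factor 2 > 1, so H_1 = Z ⊕ Z/2.
  H_2: rank ker ∂_2 − rank ∂_3 = (20 − 20) − 0 = 0, and there is no ∂_3, so H_2 = 0.

H_0 = Z,  H_1 = Z ⊕ Z/2,  H_2 = 0.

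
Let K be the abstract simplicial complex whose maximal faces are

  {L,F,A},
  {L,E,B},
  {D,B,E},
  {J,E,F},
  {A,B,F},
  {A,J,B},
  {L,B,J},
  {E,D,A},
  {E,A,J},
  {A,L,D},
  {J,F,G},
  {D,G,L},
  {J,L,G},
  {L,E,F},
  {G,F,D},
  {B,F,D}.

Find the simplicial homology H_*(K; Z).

We work with the vertex ordering A < B < D < E < F < G < J < L. The simplices of K, each written with vertices in increasing order, are:

  0-simplices (8): A, B, D, E, F, G, J, L
  1-simplices (24): AB, AD, AE, AF, AJ, AL, BD, BE, BF, BJ, BL, DE, DF, DG, DL, EF, EJ, EL, FG, FJ, FL, GJ, GL, JL
  2-simplices (16): ABF, ABJ, ADE, ADL, AEJ, AFL, BDE, BDF, BEL, BJL, DFG, DGL, EFJ, EFL, FGJ, GJL

giving chain groups C_0 ≅ Z^8, C_1 ≅ Z^24, C_2 ≅ Z^16.

Boundary ∂_1: C_1 → C_0 is given by ∂[p,q] = [q] − [p].
The 8×24 boundary matrix has rank 7 and Smith normal form diag(1,1,1,1,1,1,1).

The boundary map ∂_2: C_2 → C_1 maps a triangle to the signed sum of its edges. For instance
  ∂ABF = BF − AF + AB,
  ∂GJL = JL − GL + GJ.
The 24×16 boundary matrix has rank 15 and Smith normal form diag(1,1,1,1,1,1,1,1,1,1,1,1,1,1,1).

Reading off H_k = ker ∂_k / im ∂_{k+1}:

  H_0: rank C_0 − rank ∂_1 = 8 − 7 = 1, and the invariant factors of ∂_1 are all 1, so H_0 ≅ Z.
  H_1: rank ker ∂_1 − rank ∂_2 = (24 − 7) − 15 = 2, and the invariant factors of ∂_2 are all 1, so H_1 ≅ Z^2.
  H_2: rank ker ∂_2 − rank ∂_3 = (16 − 15) − 0 = 1, and there is no ∂_3, so H_2 ≅ Z.

H_0 ≅ Z,  H_1 ≅ Z^2,  H_2 ≅ Z.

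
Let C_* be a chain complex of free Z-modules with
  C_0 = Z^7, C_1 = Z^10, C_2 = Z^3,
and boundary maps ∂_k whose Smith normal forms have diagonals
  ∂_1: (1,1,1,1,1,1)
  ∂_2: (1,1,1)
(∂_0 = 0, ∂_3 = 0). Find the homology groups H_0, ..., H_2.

H_0: b_0 = 7 − 0 − 6 = 1; torsion from ∂_1 factors > 1: none. So H_0 ≅ Z.
H_1: b_1 = 10 − 6 − 3 = 1; torsion from ∂_2 factors > 1: none. So H_1 ≅ Z.
H_2: b_2 = 3 − 3 − 0 = 0; torsion from ∂_3 factors > 1: none. So H_2 ≅ 0.

H_0 ≅ Z,  H_1 ≅ Z,  H_2 = 0.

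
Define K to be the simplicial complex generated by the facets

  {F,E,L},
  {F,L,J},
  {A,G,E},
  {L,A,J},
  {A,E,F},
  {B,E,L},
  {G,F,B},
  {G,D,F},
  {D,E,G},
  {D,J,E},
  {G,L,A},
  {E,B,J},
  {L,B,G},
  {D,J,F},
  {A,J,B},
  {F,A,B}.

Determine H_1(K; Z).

We work with the vertex ordering A < B < D < E < F < G < J < L. The simplices of K, each written with vertices in increasing order, are:

  0-simplices (8): A, B, D, E, F, G, J, L
  1-simplices (24): AB, AE, AF, AG, AJ, AL, BE, BF, BG, BJ, BL, DE, DF, DG, DJ, EF, EG, EJ, EL, FG, FJ, FL, GL, JL
  2-simplices (16): ABF, ABJ, AEF, AEG, AGL, AJL, BEJ, BEL, BFG, BGL, DEG, DEJ, DFG, DFJ, EFL, FJL

giving chain groups C_0 ≅ Z^8, C_1 ≅ Z^24, C_2 ≅ Z^16.

Boundary ∂_1: C_1 → C_0 sends each edge [p,q] (with p < q) to q − p.
This gives a 8×24 integer matrix of rank 7; reducing to Smith normal form yields diagonal entries (1,1,1,1,1,1,1).

Boundary ∂_2: C_2 → C_1 sends each 2-simplex [p,q,r] to [q,r] − [p,r] + [p,q]. For instance
  ∂DFJ = FJ − DJ + DF,
  ∂AJL = JL − AL + AJ.
The 24×16 boundary matrix has rank 15 and Smith normal form diag(1,1,1,1,1,1,1,1,1,1,1,1,1,1,1).

Reading off H_k = ker ∂_k / im ∂_{k+1}:

  H_1: rank ker ∂_1 − rank ∂_2 = (24 − 7) − 15 = 2, and the invariant factors of ∂_2 are all 1, so H_1 ≅ Z^2.

(K is a triangulation of the torus T^2.)

H_1 = Z^2.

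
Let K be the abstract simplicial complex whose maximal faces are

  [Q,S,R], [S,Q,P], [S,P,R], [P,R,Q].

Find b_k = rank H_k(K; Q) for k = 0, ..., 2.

Take the total order P < Q < R < S on the vertex set. Then K (dimension 2) consists of the simplices:

  0-simplices (4): P, Q, R, S
  1-simplices (6): PQ, PR, PS, QR, QS, RS
  2-simplices (4): PQR, PQS, PRS, QRS

so the chain groups are C_0 ≅ Z^4, C_1 ≅ Z^6, C_2 ≅ Z^4.

The boundary map ∂_1: C_1 → C_0 maps an edge to its endpoints' difference, ∂[p,q] = q − p.
The resulting 4×6 matrix has rank 3, and its Smith normal form has invariant factors (1,1,1).

The boundary map ∂_2: C_2 → C_1 sends each 2-simplex [p,q,r] to [q,r] − [p,r] + [p,q]. For instance
  ∂PRS = RS − PS + PR,
  ∂PQS = QS − PS + PQ.
As a 6×4 matrix over Z this has rank 3, with invariant factors (1,1,1).

Now H_k = ker ∂_k / im ∂_{k+1}, so:

  H_0: rank C_0 − rank ∂_1 = 4 − 3 = 1, and the invariant factors of ∂_1 are all 1, so H_0 = Z.
  H_1: rank ker ∂_1 − rank ∂_2 = (6 − 3) − 3 = 0, and the invariant factors of ∂_2 are all 1, so H_1 = 0.
  H_2: rank ker ∂_2 − rank ∂_3 = (4 − 3) − 0 = 1, and there is no ∂_3, so H_2 = Z.

(K is a triangulation of the 2-sphere S^2.)

Hence the Betti numbers are b_0 = 1, b_1 = 0, b_2 = 1.

b_0 = 1, b_1 = 0, b_2 = 1.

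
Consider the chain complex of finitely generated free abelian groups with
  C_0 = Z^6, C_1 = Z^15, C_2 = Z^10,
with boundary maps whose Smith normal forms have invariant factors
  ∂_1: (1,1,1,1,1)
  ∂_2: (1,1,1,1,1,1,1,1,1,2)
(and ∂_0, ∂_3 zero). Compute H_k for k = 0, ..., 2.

H_0: b_0 = 6 − 0 − 5 = 1; torsion from ∂_1 factors > 1: none. So H_0 ≅ Z.
H_1: b_1 = 15 − 5 − 10 = 0; torsion from ∂_2 factors > 1: [2]. So H_1 ≅ Z/2.
H_2: b_2 = 10 − 10 − 0 = 0; torsion from ∂_3 factors > 1: none. So H_2 ≅ 0.

H_0 ≅ Z,  H_1 ≅ Z/2,  H_2 = 0.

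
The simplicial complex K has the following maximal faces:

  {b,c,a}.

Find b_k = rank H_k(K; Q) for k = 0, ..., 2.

b_0 = 1, b_1 = 0, b_2 = 0.

Fix the vertex order a < b < c and write every simplex with vertices in increasing order. Then dim K = 2 and the simplices of K are:

  0-simplices (3): a, b, c
  1-simplices (3): ab, ac, bc
  2-simplices (1): abc

Hence C_0 ≅ Z^3, C_1 ≅ Z^3, C_2 ≅ Z^1.

∂_1: C_1 → C_0 maps an edge to its endpoints' difference, ∂[p,q] = q − p.
This gives a 3×3 integer matrix of rank 2; reducing to Smith normal form yields diagonal entries (1,1).

The boundary map ∂_2: C_2 → C_1 sends each 2-simplex [p,q,r] to [q,r] − [p,r] + [p,q]. For instance
  ∂abc = bc − ac + ab.
The 3×1 boundary matrix has rank 1 and Smith normal form diag(1).

Now H_k = ker ∂_k / im ∂_{k+1}, so:

  H_0: rank C_0 − rank ∂_1 = 3 − 2 = 1, and the invariant factors of ∂_1 are all 1, so H_0 = Z.
  H_1: rank ker ∂_1 − rank ∂_2 = (3 − 2) − 1 = 0, and the invariant factors of ∂_2 are all 1, so H_1 = 0.
  H_2: rank ker ∂_2 − rank ∂_3 = (1 − 1) − 0 = 0, and there is no ∂_3, so H_2 = 0.

Hence the Betti numbers are b_0 = 1, b_1 = 0, b_2 = 0.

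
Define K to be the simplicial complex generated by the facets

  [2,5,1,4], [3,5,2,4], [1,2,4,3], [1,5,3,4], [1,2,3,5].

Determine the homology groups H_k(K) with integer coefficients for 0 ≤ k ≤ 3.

Take the total order 1 < 2 < 3 < 4 < 5 on the vertex set. Then K (dimension 3) consists of the simplices:

  0-simplices (5): [1], [2], [3], [4], [5]
  1-simplices (10): [1,2], [1,3], [1,4], [1,5], [2,3], [2,4], [2,5], [3,4], [3,5], [4,5]
  2-simplices (10): [1,2,3], [1,2,4], [1,2,5], [1,3,4], [1,3,5], [1,4,5], [2,3,4], [2,3,5], [2,4,5], [3,4,5]
  3-simplices (5): [1,2,3,4], [1,2,3,5], [1,2,4,5], [1,3,4,5], [2,3,4,5]

so the chain groups are C_0 ≅ Z^5, C_1 ≅ Z^10, C_2 ≅ Z^10, C_3 ≅ Z^5.

∂_1: C_1 → C_0 sends each edge [p,q] (with p < q) to q − p.
The 5×10 boundary matrix has rank 4 and Smith normal form diag(1,1,1,1).

The boundary map ∂_2: C_2 → C_1 maps a triangle to the signed sum of its edges. For instance
  ∂[2,4,5] = [4,5] − [2,5] + [2,4],
  ∂[1,4,5] = [4,5] − [1,5] + [1,4].
As a 10×10 matrix over Z this has rank 6, with invariant factors (1,1,1,1,1,1).

∂_3: C_3 → C_2 sends each 3-simplex σ to the alternating sum Σ_i (−1)^i (σ with its i-th vertex removed). For instance
  ∂[1,2,3,4] = [2,3,4] − [1,3,4] + [1,2,4] − [1,2,3],
  ∂[1,2,3,5] = [2,3,5] − [1,3,5] + [1,2,5] − [1,2,3].
As a 10×5 matrix over Z this has rank 4, with invariant factors (1,1,1,1).

Reading off H_k = ker ∂_k / im ∂_{k+1}:

  H_0: rank C_0 − rank ∂_1 = 5 − 4 = 1, and the invariant factors of ∂_1 are all 1, so H_0 = Z.
  H_1: rank ker ∂_1 − rank ∂_2 = (10 − 4) − 6 = 0, and the invariant factors of ∂_2 are all 1, so H_1 = 0.
  H_2: rank ker ∂_2 − rank ∂_3 = (10 − 6) − 4 = 0, and the invariant factors of ∂_3 are all 1, so H_2 = 0.
  H_3: rank ker ∂_3 − rank ∂_4 = (5 − 4) − 0 = 1, and there is no ∂_4, so H_3 = Z.

H_0 ≅ Z,  H_1 = 0,  H_2 = 0,  H_3 ≅ Z.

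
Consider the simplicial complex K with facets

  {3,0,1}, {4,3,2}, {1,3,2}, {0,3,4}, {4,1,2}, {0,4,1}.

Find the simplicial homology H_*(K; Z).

K has 5 vertices, 9 edges, 6 triangles.
rank ∂_0 = 0, rank ∂_1 = 4 ⇒ b_0 = 5 − 0 − 4 = 1; all invariant factors of ∂_1 are 1 so no torsion. So H_0 = Z.
rank ∂_1 = 4, rank ∂_2 = 5 ⇒ b_1 = 9 − 4 − 5 = 0; all invariant factors of ∂_2 are 1 so no torsion. So H_1 = 0.
rank ∂_2 = 5, rank ∂_3 = 0 ⇒ b_2 = 6 − 5 − 0 = 1. So H_2 = Z.

H_0 = Z,  H_1 = 0,  H_2 = Z.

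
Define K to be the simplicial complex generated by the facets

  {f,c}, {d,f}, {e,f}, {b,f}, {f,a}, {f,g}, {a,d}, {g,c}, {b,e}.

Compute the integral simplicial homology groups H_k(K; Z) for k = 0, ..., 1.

H_0 ≅ Z,  H_1 ≅ Z^3.

K has 7 vertices, 9 edges.
rank ∂_0 = 0, rank ∂_1 = 6 ⇒ b_0 = 7 − 0 − 6 = 1; all invariant factors of ∂_1 are 1 so no torsion. So H_0 ≅ Z.
rank ∂_1 = 6, rank ∂_2 = 0 ⇒ b_1 = 9 − 6 − 0 = 3. So H_1 ≅ Z^3.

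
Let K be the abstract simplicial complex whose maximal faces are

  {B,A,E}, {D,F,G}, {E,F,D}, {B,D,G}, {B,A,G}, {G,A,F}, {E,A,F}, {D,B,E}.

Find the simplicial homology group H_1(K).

Take the total order A < B < D < E < F < G on the vertex set. Then K (dimension 2) consists of the simplices:

  0-simplices (6): A, B, D, E, F, G
  1-simplices (12): AB, AE, AF, AG, BD, BE, BG, DE, DF, DG, EF, FG
  2-simplices (8): ABE, ABG, AEF, AFG, BDE, BDG, DEF, DFG

Hence C_0 ≅ Z^6, C_1 ≅ Z^12, C_2 ≅ Z^8.

Boundary ∂_1: C_1 → C_0 maps an edge to its endpoints' difference, ∂[p,q] = q − p.
As a 6×12 matrix over Z this has rank 5, with invariant factors (1,1,1,1,1).

Boundary ∂_2: C_2 → C_1 sends each 2-simplex [p,q,r] to [q,r] − [p,r] + [p,q]. For instance
  ∂AFG = FG − AG + AF,
  ∂DEF = EF − DF + DE.
This gives a 12×8 integer matrix of rank 7; reducing to Smith normal form yields diagonal entries (1,1,1,1,1,1,1).

Reading off H_k = ker ∂_k / im ∂_{k+1}:

  H_1: rank ker ∂_1 − rank ∂_2 = (12 − 5) − 7 = 0, and the invariant factors of ∂_2 are all 1, so H_1 ≅ 0.

(K is a triangulation of the 2-sphere S^2.)

H_1 = 0.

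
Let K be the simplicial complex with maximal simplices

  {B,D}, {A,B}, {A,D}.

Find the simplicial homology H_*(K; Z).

Order the vertices as A < B < D. Listing each simplex with vertices in this order, K has dimension 1 with simplices:

  0-simplices (3): A, B, D
  1-simplices (3): AB, AD, BD

Hence C_0 ≅ Z^3, C_1 ≅ Z^3.

The boundary map ∂_1: C_1 → C_0 is given by ∂[p,q] = [q] − [p]. For instance
  ∂BD = D − B.
This gives a 3×3 integer matrix of rank 2; reducing to Smith normal form yields diagonal entries (1,1).

Reading off H_k = ker ∂_k / im ∂_{k+1}:

  H_0: rank C_0 − rank ∂_1 = 3 − 2 = 1, and the invariant factors of ∂_1 are all 1, so H_0 ≅ Z.
  H_1: rank ker ∂_1 − rank ∂_2 = (3 − 2) − 0 = 1, and there is no ∂_2, so H_1 ≅ Z.

H_0 = Z,  H_1 = Z.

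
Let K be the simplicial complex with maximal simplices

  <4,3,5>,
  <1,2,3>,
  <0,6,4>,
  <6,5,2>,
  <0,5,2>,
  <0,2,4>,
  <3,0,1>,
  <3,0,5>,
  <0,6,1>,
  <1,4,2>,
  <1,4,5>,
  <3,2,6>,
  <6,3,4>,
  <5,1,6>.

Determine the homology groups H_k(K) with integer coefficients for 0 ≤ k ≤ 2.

We work with the vertex ordering 0 < 1 < 2 < 3 < 4 < 5 < 6. The simplices of K, each written with vertices in increasing order, are:

  0-simplices (7): [0], [1], [2], [3], [4], [5], [6]
  1-simplices (21): [0,1], [0,2], [0,3], [0,4], [0,5], [0,6], [1,2], [1,3], [1,4], [1,5], [1,6], [2,3], [2,4], [2,5], [2,6], [3,4], [3,5], [3,6], [4,5], [4,6], [5,6]
  2-simplices (14): [0,1,3], [0,1,6], [0,2,4], [0,2,5], [0,3,5], [0,4,6], [1,2,3], [1,2,4], [1,4,5], [1,5,6], [2,3,6], [2,5,6], [3,4,5], [3,4,6]

so the chain groups are C_0 ≅ Z^7, C_1 ≅ Z^21, C_2 ≅ Z^14.

∂_1: C_1 → C_0 sends each edge [p,q] (with p < q) to q − p. For instance
  ∂[5,6] = [6] − [5].
The resulting 7×21 matrix has rank 6, and its Smith normal form has invariant factors (1,1,1,1,1,1).

∂_2: C_2 → C_1 maps a triangle to the signed sum of its edges. For instance
  ∂[2,3,6] = [3,6] − [2,6] + [2,3],
  ∂[3,4,6] = [4,6] − [3,6] + [3,4].
This gives a 21×14 integer matrix of rank 13; reducing to Smith normal form yields diagonal entries (1,1,1,1,1,1,1,1,1,1,1,1,1).

From H_k ≅ ker(∂_k) / im(∂_{k+1}) we obtain:

  H_0: rank C_0 − rank ∂_1 = 7 − 6 = 1, and the invariant factors of ∂_1 are all 1, so H_0 = Z.
  H_1: rank ker ∂_1 − rank ∂_2 = (21 − 6) − 13 = 2, and the invariant factors of ∂_2 are all 1, so H_1 = Z^2.
  H_2: rank ker ∂_2 − rank ∂_3 = (14 − 13) − 0 = 1, and there is no ∂_3, so H_2 = Z.

As a check, the Euler characteristic is 7 − 21 + 14 = 0, which agrees with 1 − 2 + 1 = 0.
(K is a triangulation of the torus T^2.)

H_0 ≅ Z,  H_1 ≅ Z^2,  H_2 ≅ Z.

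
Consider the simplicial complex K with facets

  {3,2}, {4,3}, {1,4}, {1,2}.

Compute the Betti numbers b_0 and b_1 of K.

Take the total order 1 < 2 < 3 < 4 on the vertex set. Then K (dimension 1) consists of the simplices:

  0-simplices (4): [1], [2], [3], [4]
  1-simplices (4): [1,2], [1,4], [2,3], [3,4]

Hence C_0 ≅ Z^4, C_1 ≅ Z^4.

Boundary ∂_1: C_1 → C_0 is given by ∂[p,q] = [q] − [p]. For instance
  ∂[2,3] = [3] − [2].
This gives a 4×4 integer matrix of rank 3; reducing to Smith normal form yields diagonal entries (1,1,1).

Now H_k = ker ∂_k / im ∂_{k+1}, so:

  H_0: rank C_0 − rank ∂_1 = 4 − 3 = 1, and the invariant factors of ∂_1 are all 1, so H_0 ≅ Z.
  H_1: rank ker ∂_1 − rank ∂_2 = (4 − 3) − 0 = 1, and there is no ∂_2, so H_1 ≅ Z.

Hence the Betti numbers are b_0 = 1, b_1 = 1.

b_0 = 1, b_1 = 1.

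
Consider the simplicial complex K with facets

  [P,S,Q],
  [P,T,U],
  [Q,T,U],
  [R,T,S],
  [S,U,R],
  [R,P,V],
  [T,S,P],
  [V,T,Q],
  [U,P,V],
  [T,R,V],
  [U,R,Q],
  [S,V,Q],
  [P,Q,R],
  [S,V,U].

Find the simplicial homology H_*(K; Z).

Take the total order P < Q < R < S < T < U < V on the vertex set. Then K (dimension 2) consists of the simplices:

  0-simplices (7): P, Q, R, S, T, U, V
  1-simplices (21): PQ, PR, PS, PT, PU, PV, QR, QS, QT, QU, QV, RS, RT, RU, RV, ST, SU, SV, TU, TV, UV
  2-simplices (14): PQR, PQS, PRV, PST, PTU, PUV, QRU, QSV, QTU, QTV, RST, RSU, RTV, SUV

giving chain groups C_0 ≅ Z^7, C_1 ≅ Z^21, C_2 ≅ Z^14.

The boundary map ∂_1: C_1 → C_0 is given by ∂[p,q] = [q] − [p]. For instance
  ∂QT = T − Q.
This gives a 7×21 integer matrix of rank 6; reducing to Smith normal form yields diagonal entries (1,1,1,1,1,1).

Boundary ∂_2: C_2 → C_1 sends each 2-simplex [p,q,r] to [q,r] − [p,r] + [p,q]. For instance
  ∂PQR = QR − PR + PQ,
  ∂RTV = TV − RV + RT.
This gives a 21×14 integer matrix of rank 13; reducing to Smith normal form yields diagonal entries (1,1,1,1,1,1,1,1,1,1,1,1,1).

From H_k ≅ ker(∂_k) / im(∂_{k+1}) we obtain:

  H_0: rank C_0 − rank ∂_1 = 7 − 6 = 1, and the invariant factors of ∂_1 are all 1, so H_0 ≅ Z.
  H_1: rank ker ∂_1 − rank ∂_2 = (21 − 6) − 13 = 2, and the invariant factors of ∂_2 are all 1, so H_1 ≅ Z^2.
  H_2: rank ker ∂_2 − rank ∂_3 = (14 − 13) − 0 = 1, and there is no ∂_3, so H_2 ≅ Z.

H_0 = Z,  H_1 = Z^2,  H_2 = Z.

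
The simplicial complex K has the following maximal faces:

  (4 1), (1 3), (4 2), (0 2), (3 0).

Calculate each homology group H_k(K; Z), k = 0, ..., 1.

H_0 ≅ Z,  H_1 ≅ Z.

Take the total order 0 < 1 < 2 < 3 < 4 on the vertex set. Then K (dimension 1) consists of the simplices:

  0-simplices (5): [0], [1], [2], [3], [4]
  1-simplices (5): [0,2], [0,3], [1,3], [1,4], [2,4]

giving chain groups C_0 ≅ Z^5, C_1 ≅ Z^5.

The boundary map ∂_1: C_1 → C_0 maps an edge to its endpoints' difference, ∂[p,q] = q − p.
As a 5×5 matrix over Z this has rank 4, with invariant factors (1,1,1,1).

Reading off H_k = ker ∂_k / im ∂_{k+1}:

  H_0: rank C_0 − rank ∂_1 = 5 − 4 = 1, and the invariant factors of ∂_1 are all 1, so H_0 = Z.
  H_1: rank ker ∂_1 − rank ∂_2 = (5 − 4) − 0 = 1, and there is no ∂_2, so H_1 = Z.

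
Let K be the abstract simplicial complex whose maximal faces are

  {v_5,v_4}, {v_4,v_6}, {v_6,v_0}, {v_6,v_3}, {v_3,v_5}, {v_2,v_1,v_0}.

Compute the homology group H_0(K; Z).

We work with the vertex ordering v_0 < v_1 < v_2 < v_3 < v_4 < v_5 < v_6. The simplices of K, each written with vertices in increasing order, are:

  0-simplices (7): [v_0], [v_1], [v_2], [v_3], [v_4], [v_5], [v_6]
  1-simplices (8): [v_0,v_1], [v_0,v_2], [v_0,v_6], [v_1,v_2], [v_3,v_5], [v_3,v_6], [v_4,v_5], [v_4,v_6]
  2-simplices (1): [v_0,v_1,v_2]

giving chain groups C_0 ≅ Z^7, C_1 ≅ Z^8, C_2 ≅ Z^1.

The boundary map ∂_1: C_1 → C_0 sends each edge [p,q] (with p < q) to q − p.
The resulting 7×8 matrix has rank 6, and its Smith normal form has invariant factors (1,1,1,1,1,1).

Boundary ∂_2: C_2 → C_1 maps a triangle to the signed sum of its edges. For instance
  ∂[v_0,v_1,v_2] = [v_1,v_2] − [v_0,v_2] + [v_0,v_1].
As a 8×1 matrix over Z this has rank 1, with invariant factors (1).

From H_k ≅ ker(∂_k) / im(∂_{k+1}) we obtain:

  H_0: rank C_0 − rank ∂_1 = 7 − 6 = 1, and the invariant factors of ∂_1 are all 1, so H_0 ≅ Z.

H_0 = Z.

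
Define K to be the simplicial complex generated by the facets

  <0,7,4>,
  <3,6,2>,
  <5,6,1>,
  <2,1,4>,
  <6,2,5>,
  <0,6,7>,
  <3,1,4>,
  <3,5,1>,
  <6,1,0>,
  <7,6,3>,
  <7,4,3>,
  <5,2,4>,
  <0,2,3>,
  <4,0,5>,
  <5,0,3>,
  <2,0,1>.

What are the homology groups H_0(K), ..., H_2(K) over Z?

Order the vertices as 0 < 1 < 2 < 3 < 4 < 5 < 6 < 7. Listing each simplex with vertices in this order, K has dimension 2 with simplices:

  0-simplices (8): [0], [1], [2], [3], [4], [5], [6], [7]
  1-simplices (24): (24 of them)
  2-simplices (16): [0,1,2], [0,1,6], [0,2,3], [0,3,5], [0,4,5], [0,4,7], [0,6,7], [1,2,4], [1,3,4], [1,3,5], [1,5,6], [2,3,6], [2,4,5], [2,5,6], [3,4,7], [3,6,7]

Hence C_0 ≅ Z^8, C_1 ≅ Z^24, C_2 ≅ Z^16.

The boundary map ∂_1: C_1 → C_0 sends each edge [p,q] (with p < q) to q − p. For instance
  ∂[4,7] = [7] − [4].
As a 8×24 matrix over Z this has rank 7, with invariant factors (1,1,1,1,1,1,1).

Boundary ∂_2: C_2 → C_1 sends each 2-simplex [p,q,r] to [q,r] − [p,r] + [p,q]. For instance
  ∂[1,3,5] = [3,5] − [1,5] + [1,3],
  ∂[0,6,7] = [6,7] − [0,7] + [0,6].
The 24×16 boundary matrix has rank 15 and Smith normal form diag(1,1,1,1,1,1,1,1,1,1,1,1,1,1,1).

Computing H_k = (kernel of ∂_k) / (image of ∂_{k+1}):

  H_0: rank C_0 − rank ∂_1 = 8 − 7 = 1, and the invariant factors of ∂_1 are all 1, so H_0 ≅ Z.
  H_1: rank ker ∂_1 − rank ∂_2 = (24 − 7) − 15 = 2, and the invariant factors of ∂_2 are all 1, so H_1 ≅ Z^2.
  H_2: rank ker ∂_2 − rank ∂_3 = (16 − 15) − 0 = 1, and there is no ∂_3, so H_2 ≅ Z.

H_0 = Z,  H_1 = Z^2,  H_2 = Z.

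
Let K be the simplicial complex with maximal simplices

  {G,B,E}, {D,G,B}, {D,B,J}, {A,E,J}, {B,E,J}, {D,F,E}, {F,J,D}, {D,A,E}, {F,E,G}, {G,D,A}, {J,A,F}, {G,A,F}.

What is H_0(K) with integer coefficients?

Order the vertices as A < B < D < E < F < G < J. Listing each simplex with vertices in this order, K has dimension 2 with simplices:

  0-simplices (7): A, B, D, E, F, G, J
  1-simplices (18): AD, AE, AF, AG, AJ, BD, BE, BG, BJ, DE, DF, DG, DJ, EF, EG, EJ, FG, FJ
  2-simplices (12): ADE, ADG, AEJ, AFG, AFJ, BDG, BDJ, BEG, BEJ, DEF, DFJ, EFG

so the chain groups are C_0 ≅ Z^7, C_1 ≅ Z^18, C_2 ≅ Z^12.

The boundary map ∂_1: C_1 → C_0 is given by ∂[p,q] = [q] − [p]. For instance
  ∂AE = E − A.
The 7×18 boundary matrix has rank 6 and Smith normal form diag(1,1,1,1,1,1).

∂_2: C_2 → C_1 acts by ∂[p,q,r] = [q,r] − [p,r] + [p,q]. For instance
  ∂BEG = EG − BG + BE,
  ∂AFG = FG − AG + AF.
The resulting 18×12 matrix has rank 12, and its Smith normal form has invariant factors (1,1,1,1,1,1,1,1,1,1,1,2).

Reading off H_k = ker ∂_k / im ∂_{k+1}:

  H_0: rank C_0 − rank ∂_1 = 7 − 6 = 1, and the invariant factors of ∂_1 are all 1, so H_0 ≅ Z.

H_0 ≅ Z.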